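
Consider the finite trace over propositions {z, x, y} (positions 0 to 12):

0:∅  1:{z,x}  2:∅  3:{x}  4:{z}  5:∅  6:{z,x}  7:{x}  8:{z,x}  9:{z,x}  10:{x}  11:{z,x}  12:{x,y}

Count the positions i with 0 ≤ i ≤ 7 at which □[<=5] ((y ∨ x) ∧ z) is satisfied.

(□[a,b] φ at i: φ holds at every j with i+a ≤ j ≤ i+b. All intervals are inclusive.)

Evaluate at each i in [0,7]:
  i=0: ✗ (fails at j=0)
  i=1: ✗ (fails at j=2)
  i=2: ✗ (fails at j=2)
  i=3: ✗ (fails at j=3)
  i=4: ✗ (fails at j=4)
  i=5: ✗ (fails at j=5)
  i=6: ✗ (fails at j=7)
  i=7: ✗ (fails at j=7)
Positions where it holds: {} → 0.

0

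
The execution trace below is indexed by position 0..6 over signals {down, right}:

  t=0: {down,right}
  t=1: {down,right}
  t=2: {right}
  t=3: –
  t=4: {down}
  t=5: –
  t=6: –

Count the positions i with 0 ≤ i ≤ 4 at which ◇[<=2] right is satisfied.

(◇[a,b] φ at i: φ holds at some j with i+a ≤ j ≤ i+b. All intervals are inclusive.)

3

Evaluate at each i in [0,4]:
  i=0: ✓ (witness j=0)
  i=1: ✓ (witness j=1)
  i=2: ✓ (witness j=2)
  i=3: ✗ (none in [3,5])
  i=4: ✗ (none in [4,6])
Positions where it holds: {0, 1, 2} → 3.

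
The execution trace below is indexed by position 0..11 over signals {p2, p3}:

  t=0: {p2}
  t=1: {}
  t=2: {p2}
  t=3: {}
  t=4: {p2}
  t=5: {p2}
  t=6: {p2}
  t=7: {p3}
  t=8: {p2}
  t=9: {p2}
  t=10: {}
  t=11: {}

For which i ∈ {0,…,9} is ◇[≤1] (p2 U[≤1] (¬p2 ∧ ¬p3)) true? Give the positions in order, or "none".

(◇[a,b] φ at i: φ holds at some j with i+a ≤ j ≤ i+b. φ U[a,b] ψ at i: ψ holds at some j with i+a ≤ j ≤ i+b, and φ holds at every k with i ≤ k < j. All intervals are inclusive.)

0, 1, 2, 3, 8, 9

Evaluate at each i in [0,9]:
  i=0: ✓ (witness j=0)
  i=1: ✓ (witness j=1)
  i=2: ✓ (witness j=2)
  i=3: ✓ (witness j=3)
  i=4: ✗ (none in [4,5])
  i=5: ✗ (none in [5,6])
  i=6: ✗ (none in [6,7])
  i=7: ✗ (none in [7,8])
  i=8: ✓ (witness j=9)
  i=9: ✓ (witness j=9)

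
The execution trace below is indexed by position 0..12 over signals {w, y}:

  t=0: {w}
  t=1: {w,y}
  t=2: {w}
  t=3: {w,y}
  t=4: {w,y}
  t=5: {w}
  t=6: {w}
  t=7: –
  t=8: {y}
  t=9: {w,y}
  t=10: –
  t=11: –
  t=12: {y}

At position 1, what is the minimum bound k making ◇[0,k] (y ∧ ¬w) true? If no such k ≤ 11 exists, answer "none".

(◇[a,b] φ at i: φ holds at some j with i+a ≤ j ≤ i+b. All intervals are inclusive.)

Scan j = 1,2,… for (y ∧ ¬w):
  j=1: fails
  j=2: fails
  j=3: fails
  j=4: fails
  j=5: fails
  j=6: fails
  j=7: fails
  j=8: holds
First hit at j=8, so smallest k = 8-1 = 7.

7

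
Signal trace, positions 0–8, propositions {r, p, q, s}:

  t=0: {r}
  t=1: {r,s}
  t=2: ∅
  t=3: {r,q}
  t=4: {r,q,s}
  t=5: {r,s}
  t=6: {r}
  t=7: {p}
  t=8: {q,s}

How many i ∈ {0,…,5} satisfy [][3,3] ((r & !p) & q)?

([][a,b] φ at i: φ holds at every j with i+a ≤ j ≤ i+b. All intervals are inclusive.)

2

Evaluate at each i in [0,5]:
  i=0: ✓ (all of [3,3])
  i=1: ✓ (all of [4,4])
  i=2: ✗ (fails at j=5)
  i=3: ✗ (fails at j=6)
  i=4: ✗ (fails at j=7)
  i=5: ✗ (fails at j=8)
Positions where it holds: {0, 1} → 2.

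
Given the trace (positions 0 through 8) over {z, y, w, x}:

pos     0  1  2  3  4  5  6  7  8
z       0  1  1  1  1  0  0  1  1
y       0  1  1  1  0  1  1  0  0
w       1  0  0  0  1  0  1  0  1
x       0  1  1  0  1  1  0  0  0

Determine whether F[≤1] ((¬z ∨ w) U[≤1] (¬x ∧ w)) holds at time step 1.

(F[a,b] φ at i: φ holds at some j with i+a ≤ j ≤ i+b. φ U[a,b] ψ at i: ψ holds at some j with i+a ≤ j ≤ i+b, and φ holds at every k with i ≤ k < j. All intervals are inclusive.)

False

Check ((¬z ∨ w) U[≤1] (¬x ∧ w)) at each j in [1,2]:
  j=1: fails
  j=2: fails
No position in the window satisfies it → formula fails.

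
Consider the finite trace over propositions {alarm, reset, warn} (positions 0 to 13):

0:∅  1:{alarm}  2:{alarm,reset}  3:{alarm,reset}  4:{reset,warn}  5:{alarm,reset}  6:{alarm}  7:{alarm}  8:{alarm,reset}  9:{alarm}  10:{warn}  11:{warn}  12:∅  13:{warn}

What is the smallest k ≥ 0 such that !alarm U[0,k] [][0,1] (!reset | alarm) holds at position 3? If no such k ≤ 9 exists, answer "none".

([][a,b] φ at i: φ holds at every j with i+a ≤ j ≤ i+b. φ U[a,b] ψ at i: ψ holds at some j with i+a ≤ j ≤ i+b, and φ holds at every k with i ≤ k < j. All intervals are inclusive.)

Need earliest j ≥ 3 with [][0,1] (!reset | alarm), and !alarm at every k in [3,j-1].
  j=3: rhs fails.
  j=4: rhs fails.
  j=5: rhs holds but lhs fails at k=3.
  j=6: rhs holds but lhs fails at k=3.
  j=7: rhs holds but lhs fails at k=3.
  j=8: rhs holds but lhs fails at k=3.
  j=9: rhs holds but lhs fails at k=3.
  j=10: rhs holds but lhs fails at k=3.
  j=11: rhs holds but lhs fails at k=3.
  j=12: rhs holds but lhs fails at k=3.
No witness within the range → none.

none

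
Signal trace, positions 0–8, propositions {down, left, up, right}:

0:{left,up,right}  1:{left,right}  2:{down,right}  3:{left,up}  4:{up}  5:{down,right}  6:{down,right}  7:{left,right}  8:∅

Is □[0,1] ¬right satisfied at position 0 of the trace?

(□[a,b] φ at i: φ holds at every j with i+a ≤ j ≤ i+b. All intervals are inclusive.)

Does not hold

Check ¬right at every j in [0,1]:
  j=0: false
  j=1: false
Fails at j=0 → formula fails.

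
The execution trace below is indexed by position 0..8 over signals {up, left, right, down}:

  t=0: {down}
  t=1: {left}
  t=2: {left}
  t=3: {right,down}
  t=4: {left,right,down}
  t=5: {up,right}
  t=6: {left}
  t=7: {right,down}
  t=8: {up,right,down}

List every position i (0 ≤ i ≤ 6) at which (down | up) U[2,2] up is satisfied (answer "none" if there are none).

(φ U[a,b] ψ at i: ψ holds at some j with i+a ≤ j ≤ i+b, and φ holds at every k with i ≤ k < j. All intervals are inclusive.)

3

Evaluate at each i in [0,6]:
  i=0: ✗ (no rhs in [2,2])
  i=1: ✗ (no rhs in [3,3])
  i=2: ✗ (no rhs in [4,4])
  i=3: ✓ (rhs at j=5; lhs holds on [3,4])
  i=4: ✗ (no rhs in [6,6])
  i=5: ✗ (no rhs in [7,7])
  i=6: ✗ (lhs fails at k=6 before rhs at j=8)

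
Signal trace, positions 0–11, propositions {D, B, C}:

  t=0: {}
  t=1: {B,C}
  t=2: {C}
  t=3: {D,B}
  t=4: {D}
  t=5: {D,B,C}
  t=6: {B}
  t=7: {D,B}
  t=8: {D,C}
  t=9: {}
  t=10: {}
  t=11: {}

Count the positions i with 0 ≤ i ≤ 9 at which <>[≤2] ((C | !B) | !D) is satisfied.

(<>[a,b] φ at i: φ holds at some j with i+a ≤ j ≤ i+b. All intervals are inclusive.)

Evaluate at each i in [0,9]:
  i=0: ✓ (witness j=0)
  i=1: ✓ (witness j=1)
  i=2: ✓ (witness j=2)
  i=3: ✓ (witness j=4)
  i=4: ✓ (witness j=4)
  i=5: ✓ (witness j=5)
  i=6: ✓ (witness j=6)
  i=7: ✓ (witness j=8)
  i=8: ✓ (witness j=8)
  i=9: ✓ (witness j=9)
Positions where it holds: {0, 1, 2, 3, 4, 5, 6, 7, 8, 9} → 10.

10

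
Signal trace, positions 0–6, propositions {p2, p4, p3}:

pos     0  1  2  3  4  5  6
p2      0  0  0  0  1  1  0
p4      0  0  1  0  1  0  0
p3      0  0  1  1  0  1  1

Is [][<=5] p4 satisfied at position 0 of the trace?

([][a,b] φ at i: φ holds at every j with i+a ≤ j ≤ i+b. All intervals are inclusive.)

Check p4 at every j in [0,5]:
  j=0: false
  j=1: false
  j=2: true
  j=3: false
  j=4: true
  j=5: false
Fails at j=0 → formula fails.

No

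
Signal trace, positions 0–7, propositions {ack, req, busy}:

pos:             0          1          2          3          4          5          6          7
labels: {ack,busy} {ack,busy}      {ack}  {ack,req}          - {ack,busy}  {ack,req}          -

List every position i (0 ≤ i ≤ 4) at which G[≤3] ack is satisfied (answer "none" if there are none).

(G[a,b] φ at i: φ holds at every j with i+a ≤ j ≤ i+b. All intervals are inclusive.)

Evaluate at each i in [0,4]:
  i=0: ✓ (all of [0,3])
  i=1: ✗ (fails at j=4)
  i=2: ✗ (fails at j=4)
  i=3: ✗ (fails at j=4)
  i=4: ✗ (fails at j=4)

0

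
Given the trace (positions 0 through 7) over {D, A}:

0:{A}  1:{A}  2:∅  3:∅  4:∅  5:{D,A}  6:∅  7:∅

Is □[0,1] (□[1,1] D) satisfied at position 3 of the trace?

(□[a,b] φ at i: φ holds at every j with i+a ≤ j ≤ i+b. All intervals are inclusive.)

Check □[1,1] D at every j in [3,4]:
  j=3: fails at 4
  j=4: holds on [5,5]
Fails at j=3 → formula fails.

Does not hold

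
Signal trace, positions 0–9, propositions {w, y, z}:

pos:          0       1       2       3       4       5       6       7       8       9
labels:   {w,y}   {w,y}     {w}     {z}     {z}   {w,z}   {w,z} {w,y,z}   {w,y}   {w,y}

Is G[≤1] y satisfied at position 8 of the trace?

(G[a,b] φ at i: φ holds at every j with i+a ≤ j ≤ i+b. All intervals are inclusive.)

Check y at every j in [8,9]:
  j=8: true
  j=9: true
All positions satisfy it → formula holds.

True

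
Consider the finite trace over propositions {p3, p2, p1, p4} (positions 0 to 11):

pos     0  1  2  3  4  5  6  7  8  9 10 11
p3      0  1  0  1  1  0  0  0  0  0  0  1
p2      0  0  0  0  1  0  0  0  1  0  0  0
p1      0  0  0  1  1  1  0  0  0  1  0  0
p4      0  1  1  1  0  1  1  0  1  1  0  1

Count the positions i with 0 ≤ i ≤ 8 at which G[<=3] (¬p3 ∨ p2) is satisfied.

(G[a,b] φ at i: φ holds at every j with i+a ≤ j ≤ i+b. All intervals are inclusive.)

Evaluate at each i in [0,8]:
  i=0: ✗ (fails at j=1)
  i=1: ✗ (fails at j=1)
  i=2: ✗ (fails at j=3)
  i=3: ✗ (fails at j=3)
  i=4: ✓ (all of [4,7])
  i=5: ✓ (all of [5,8])
  i=6: ✓ (all of [6,9])
  i=7: ✓ (all of [7,10])
  i=8: ✗ (fails at j=11)
Positions where it holds: {4, 5, 6, 7} → 4.

4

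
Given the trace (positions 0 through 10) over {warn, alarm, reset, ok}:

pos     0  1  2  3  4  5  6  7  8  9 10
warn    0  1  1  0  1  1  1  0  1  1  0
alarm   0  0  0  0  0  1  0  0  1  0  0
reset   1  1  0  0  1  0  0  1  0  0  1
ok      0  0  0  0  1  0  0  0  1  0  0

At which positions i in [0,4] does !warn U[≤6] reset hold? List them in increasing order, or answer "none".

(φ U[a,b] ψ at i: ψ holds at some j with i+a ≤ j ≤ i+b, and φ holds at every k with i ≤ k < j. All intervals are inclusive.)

Evaluate at each i in [0,4]:
  i=0: ✓ (rhs at j=0)
  i=1: ✓ (rhs at j=1)
  i=2: ✗ (lhs fails at k=2 before rhs at j=4)
  i=3: ✓ (rhs at j=4; lhs holds on [3,3])
  i=4: ✓ (rhs at j=4)

0, 1, 3, 4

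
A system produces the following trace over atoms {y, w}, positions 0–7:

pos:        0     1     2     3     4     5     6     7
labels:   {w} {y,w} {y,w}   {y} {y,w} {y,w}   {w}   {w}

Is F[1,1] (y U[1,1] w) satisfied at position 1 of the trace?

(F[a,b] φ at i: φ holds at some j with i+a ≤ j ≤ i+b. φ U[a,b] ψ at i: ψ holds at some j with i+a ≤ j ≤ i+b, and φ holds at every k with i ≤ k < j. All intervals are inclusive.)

False

Check (y U[1,1] w) at each j in [2,2]:
  j=2: fails
No position in the window satisfies it → formula fails.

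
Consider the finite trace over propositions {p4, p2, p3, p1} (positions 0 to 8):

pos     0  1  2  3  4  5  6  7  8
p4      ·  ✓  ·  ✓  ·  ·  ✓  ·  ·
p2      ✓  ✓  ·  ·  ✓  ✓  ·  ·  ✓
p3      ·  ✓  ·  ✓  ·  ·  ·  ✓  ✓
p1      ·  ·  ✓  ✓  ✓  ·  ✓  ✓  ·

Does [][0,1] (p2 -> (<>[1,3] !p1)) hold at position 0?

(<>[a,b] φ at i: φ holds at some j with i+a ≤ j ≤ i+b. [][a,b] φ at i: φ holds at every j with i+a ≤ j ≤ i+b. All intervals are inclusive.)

Check (p2 -> (<>[1,3] !p1)) at every j in [0,1]:
  j=0: antecedent true; consequent holds (witness at 1) → ✓
  j=1: antecedent true; consequent fails (none in [2,4]) → ✗
Fails at j=1 → formula fails.

No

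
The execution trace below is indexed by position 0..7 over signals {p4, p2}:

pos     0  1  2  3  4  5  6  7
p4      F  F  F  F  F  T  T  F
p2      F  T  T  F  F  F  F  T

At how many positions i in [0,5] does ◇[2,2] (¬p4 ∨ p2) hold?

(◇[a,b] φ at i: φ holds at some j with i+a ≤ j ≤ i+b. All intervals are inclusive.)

Evaluate at each i in [0,5]:
  i=0: ✓ (witness j=2)
  i=1: ✓ (witness j=3)
  i=2: ✓ (witness j=4)
  i=3: ✗ (none in [5,5])
  i=4: ✗ (none in [6,6])
  i=5: ✓ (witness j=7)
Positions where it holds: {0, 1, 2, 5} → 4.

4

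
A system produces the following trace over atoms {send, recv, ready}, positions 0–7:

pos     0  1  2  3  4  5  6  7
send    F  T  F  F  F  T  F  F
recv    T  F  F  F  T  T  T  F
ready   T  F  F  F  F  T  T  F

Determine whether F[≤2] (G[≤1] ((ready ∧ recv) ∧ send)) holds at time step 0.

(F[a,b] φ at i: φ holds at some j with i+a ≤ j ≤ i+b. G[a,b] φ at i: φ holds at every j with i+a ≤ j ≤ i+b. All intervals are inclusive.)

False

Check G[≤1] ((ready ∧ recv) ∧ send) at each j in [0,2]:
  j=0: fails at 0
  j=1: fails at 1
  j=2: fails at 2
No position in the window satisfies it → formula fails.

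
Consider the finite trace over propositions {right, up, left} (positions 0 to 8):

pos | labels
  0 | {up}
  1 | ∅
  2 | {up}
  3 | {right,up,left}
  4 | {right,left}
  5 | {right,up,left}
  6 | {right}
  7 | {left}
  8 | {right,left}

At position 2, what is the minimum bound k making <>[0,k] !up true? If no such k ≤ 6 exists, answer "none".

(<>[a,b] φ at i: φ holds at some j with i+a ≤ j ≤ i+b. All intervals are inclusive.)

Scan j = 2,3,… for !up:
  j=2: fails
  j=3: fails
  j=4: holds
First hit at j=4, so smallest k = 4-2 = 2.

2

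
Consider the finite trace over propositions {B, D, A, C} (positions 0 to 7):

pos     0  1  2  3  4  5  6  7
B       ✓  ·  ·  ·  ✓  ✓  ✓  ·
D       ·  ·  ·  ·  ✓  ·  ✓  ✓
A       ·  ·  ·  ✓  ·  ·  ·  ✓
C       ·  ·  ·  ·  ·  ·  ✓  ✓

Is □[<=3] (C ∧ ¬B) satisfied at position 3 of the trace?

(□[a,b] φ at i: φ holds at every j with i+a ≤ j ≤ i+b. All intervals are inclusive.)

No

Check (C ∧ ¬B) at every j in [3,6]:
  j=3: false
  j=4: false
  j=5: false
  j=6: false
Fails at j=3 → formula fails.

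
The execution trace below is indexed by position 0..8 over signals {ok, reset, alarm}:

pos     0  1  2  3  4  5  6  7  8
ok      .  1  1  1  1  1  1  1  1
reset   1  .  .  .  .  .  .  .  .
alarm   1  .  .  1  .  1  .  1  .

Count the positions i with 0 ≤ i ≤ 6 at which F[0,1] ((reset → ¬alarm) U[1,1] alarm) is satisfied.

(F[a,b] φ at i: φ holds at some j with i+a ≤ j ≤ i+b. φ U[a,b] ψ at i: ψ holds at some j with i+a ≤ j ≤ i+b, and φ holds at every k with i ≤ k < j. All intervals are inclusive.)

6

Evaluate at each i in [0,6]:
  i=0: ✗ (none in [0,1])
  i=1: ✓ (witness j=2)
  i=2: ✓ (witness j=2)
  i=3: ✓ (witness j=4)
  i=4: ✓ (witness j=4)
  i=5: ✓ (witness j=6)
  i=6: ✓ (witness j=6)
Positions where it holds: {1, 2, 3, 4, 5, 6} → 6.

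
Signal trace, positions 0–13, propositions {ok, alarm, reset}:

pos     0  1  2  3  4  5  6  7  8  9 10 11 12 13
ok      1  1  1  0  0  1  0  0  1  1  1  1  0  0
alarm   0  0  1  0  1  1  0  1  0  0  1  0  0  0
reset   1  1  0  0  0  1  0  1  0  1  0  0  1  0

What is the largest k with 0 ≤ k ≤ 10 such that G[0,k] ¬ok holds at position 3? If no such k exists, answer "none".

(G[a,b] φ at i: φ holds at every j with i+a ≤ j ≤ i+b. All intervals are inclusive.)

¬ok must hold from j=3 onward; find where it first fails.
  j=3: holds
  j=4: holds
  j=5: fails
Holds on [3,4], so largest k = 1.

1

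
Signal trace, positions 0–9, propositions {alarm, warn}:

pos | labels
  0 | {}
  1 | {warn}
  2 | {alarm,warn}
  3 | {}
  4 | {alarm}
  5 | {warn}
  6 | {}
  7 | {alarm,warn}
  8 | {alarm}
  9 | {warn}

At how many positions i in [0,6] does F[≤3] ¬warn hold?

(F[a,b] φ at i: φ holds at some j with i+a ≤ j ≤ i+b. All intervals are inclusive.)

7

Evaluate at each i in [0,6]:
  i=0: ✓ (witness j=0)
  i=1: ✓ (witness j=3)
  i=2: ✓ (witness j=3)
  i=3: ✓ (witness j=3)
  i=4: ✓ (witness j=4)
  i=5: ✓ (witness j=6)
  i=6: ✓ (witness j=6)
Positions where it holds: {0, 1, 2, 3, 4, 5, 6} → 7.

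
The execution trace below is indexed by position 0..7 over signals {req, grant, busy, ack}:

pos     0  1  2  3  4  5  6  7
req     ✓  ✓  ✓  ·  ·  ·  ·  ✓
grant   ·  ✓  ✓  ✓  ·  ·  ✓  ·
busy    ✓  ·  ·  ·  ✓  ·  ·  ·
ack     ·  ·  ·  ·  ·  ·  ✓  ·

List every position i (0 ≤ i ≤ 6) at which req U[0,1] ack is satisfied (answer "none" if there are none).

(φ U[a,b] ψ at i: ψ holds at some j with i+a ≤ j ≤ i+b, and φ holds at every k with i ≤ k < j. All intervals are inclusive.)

6

Evaluate at each i in [0,6]:
  i=0: ✗ (no rhs in [0,1])
  i=1: ✗ (no rhs in [1,2])
  i=2: ✗ (no rhs in [2,3])
  i=3: ✗ (no rhs in [3,4])
  i=4: ✗ (no rhs in [4,5])
  i=5: ✗ (lhs fails at k=5 before rhs at j=6)
  i=6: ✓ (rhs at j=6)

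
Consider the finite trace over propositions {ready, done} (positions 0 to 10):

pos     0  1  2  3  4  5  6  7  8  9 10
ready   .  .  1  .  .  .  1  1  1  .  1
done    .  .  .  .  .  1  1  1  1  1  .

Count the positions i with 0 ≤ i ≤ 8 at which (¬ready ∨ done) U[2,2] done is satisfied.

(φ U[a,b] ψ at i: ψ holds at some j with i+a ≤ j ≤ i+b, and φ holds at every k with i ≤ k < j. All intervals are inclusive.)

5

Evaluate at each i in [0,8]:
  i=0: ✗ (no rhs in [2,2])
  i=1: ✗ (no rhs in [3,3])
  i=2: ✗ (no rhs in [4,4])
  i=3: ✓ (rhs at j=5; lhs holds on [3,4])
  i=4: ✓ (rhs at j=6; lhs holds on [4,5])
  i=5: ✓ (rhs at j=7; lhs holds on [5,6])
  i=6: ✓ (rhs at j=8; lhs holds on [6,7])
  i=7: ✓ (rhs at j=9; lhs holds on [7,8])
  i=8: ✗ (no rhs in [10,10])
Positions where it holds: {3, 4, 5, 6, 7} → 5.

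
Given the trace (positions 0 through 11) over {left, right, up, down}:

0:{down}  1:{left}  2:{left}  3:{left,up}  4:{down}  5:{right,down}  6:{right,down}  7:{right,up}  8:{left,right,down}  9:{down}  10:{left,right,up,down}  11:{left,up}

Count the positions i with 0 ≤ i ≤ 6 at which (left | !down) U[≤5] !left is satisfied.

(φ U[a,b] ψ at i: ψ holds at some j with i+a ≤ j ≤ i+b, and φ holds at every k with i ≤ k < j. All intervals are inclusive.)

7

Evaluate at each i in [0,6]:
  i=0: ✓ (rhs at j=0)
  i=1: ✓ (rhs at j=4; lhs holds on [1,3])
  i=2: ✓ (rhs at j=4; lhs holds on [2,3])
  i=3: ✓ (rhs at j=4; lhs holds on [3,3])
  i=4: ✓ (rhs at j=4)
  i=5: ✓ (rhs at j=5)
  i=6: ✓ (rhs at j=6)
Positions where it holds: {0, 1, 2, 3, 4, 5, 6} → 7.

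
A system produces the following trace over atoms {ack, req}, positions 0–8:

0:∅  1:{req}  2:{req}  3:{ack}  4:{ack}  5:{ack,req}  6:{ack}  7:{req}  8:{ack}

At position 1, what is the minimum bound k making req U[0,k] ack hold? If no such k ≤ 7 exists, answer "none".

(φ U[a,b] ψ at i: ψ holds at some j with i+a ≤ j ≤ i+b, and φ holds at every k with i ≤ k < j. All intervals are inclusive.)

2

Need earliest j ≥ 1 with ack, and req at every k in [1,j-1].
  j=1: rhs fails.
  j=2: rhs fails.
  j=3: rhs holds; lhs holds on [1,2]. k = 2.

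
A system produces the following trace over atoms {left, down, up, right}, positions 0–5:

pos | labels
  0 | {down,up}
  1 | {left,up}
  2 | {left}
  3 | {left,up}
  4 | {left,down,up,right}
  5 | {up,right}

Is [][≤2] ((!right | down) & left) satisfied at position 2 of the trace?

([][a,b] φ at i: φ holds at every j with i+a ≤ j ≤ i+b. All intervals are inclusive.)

Check ((!right | down) & left) at every j in [2,4]:
  j=2: true
  j=3: true
  j=4: true
All positions satisfy it → formula holds.

True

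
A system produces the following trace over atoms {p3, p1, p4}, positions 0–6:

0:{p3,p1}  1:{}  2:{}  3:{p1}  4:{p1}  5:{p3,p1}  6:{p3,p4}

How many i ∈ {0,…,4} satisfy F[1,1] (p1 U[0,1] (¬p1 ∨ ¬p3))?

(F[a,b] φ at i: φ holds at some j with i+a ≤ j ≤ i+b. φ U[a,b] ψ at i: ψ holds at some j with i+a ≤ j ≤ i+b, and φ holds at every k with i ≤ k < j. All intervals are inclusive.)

5

Evaluate at each i in [0,4]:
  i=0: ✓ (witness j=1)
  i=1: ✓ (witness j=2)
  i=2: ✓ (witness j=3)
  i=3: ✓ (witness j=4)
  i=4: ✓ (witness j=5)
Positions where it holds: {0, 1, 2, 3, 4} → 5.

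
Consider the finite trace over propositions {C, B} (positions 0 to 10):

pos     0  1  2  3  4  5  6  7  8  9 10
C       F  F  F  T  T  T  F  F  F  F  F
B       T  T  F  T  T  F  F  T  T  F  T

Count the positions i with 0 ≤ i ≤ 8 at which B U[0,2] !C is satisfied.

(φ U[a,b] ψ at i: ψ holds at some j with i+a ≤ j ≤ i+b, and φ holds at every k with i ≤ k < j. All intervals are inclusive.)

6

Evaluate at each i in [0,8]:
  i=0: ✓ (rhs at j=0)
  i=1: ✓ (rhs at j=1)
  i=2: ✓ (rhs at j=2)
  i=3: ✗ (no rhs in [3,5])
  i=4: ✗ (lhs fails at k=5 before rhs at j=6)
  i=5: ✗ (lhs fails at k=5 before rhs at j=6)
  i=6: ✓ (rhs at j=6)
  i=7: ✓ (rhs at j=7)
  i=8: ✓ (rhs at j=8)
Positions where it holds: {0, 1, 2, 6, 7, 8} → 6.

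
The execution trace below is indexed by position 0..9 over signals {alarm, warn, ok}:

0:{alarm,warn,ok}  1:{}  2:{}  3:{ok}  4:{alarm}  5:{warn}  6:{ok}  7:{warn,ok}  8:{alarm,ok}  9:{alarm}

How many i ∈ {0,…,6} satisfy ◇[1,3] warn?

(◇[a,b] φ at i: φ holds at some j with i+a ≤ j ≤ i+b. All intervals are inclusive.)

Evaluate at each i in [0,6]:
  i=0: ✗ (none in [1,3])
  i=1: ✗ (none in [2,4])
  i=2: ✓ (witness j=5)
  i=3: ✓ (witness j=5)
  i=4: ✓ (witness j=5)
  i=5: ✓ (witness j=7)
  i=6: ✓ (witness j=7)
Positions where it holds: {2, 3, 4, 5, 6} → 5.

5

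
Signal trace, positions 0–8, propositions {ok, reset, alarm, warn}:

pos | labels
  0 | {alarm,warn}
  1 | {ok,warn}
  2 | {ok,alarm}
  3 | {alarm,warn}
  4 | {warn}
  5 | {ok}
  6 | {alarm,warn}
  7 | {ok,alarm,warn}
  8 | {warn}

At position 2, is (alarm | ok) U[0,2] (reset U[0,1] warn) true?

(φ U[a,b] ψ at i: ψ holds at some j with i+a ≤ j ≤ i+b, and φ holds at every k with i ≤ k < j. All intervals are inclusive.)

Holds

Need some j in [2,4] with (reset U[0,1] warn), and (alarm | ok) at every k in [2,j-1].
  j=2: (reset U[0,1] warn) — fails.
  j=3: (reset U[0,1] warn) holds; (alarm | ok) holds at every k in [2,2] → satisfied.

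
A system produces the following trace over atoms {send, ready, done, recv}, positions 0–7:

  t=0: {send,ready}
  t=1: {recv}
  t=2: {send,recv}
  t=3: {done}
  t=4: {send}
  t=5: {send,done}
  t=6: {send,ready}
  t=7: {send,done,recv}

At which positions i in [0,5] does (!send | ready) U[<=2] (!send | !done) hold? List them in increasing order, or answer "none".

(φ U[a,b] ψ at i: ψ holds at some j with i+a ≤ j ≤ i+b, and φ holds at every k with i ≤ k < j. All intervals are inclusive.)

Evaluate at each i in [0,5]:
  i=0: ✓ (rhs at j=0)
  i=1: ✓ (rhs at j=1)
  i=2: ✓ (rhs at j=2)
  i=3: ✓ (rhs at j=3)
  i=4: ✓ (rhs at j=4)
  i=5: ✗ (lhs fails at k=5 before rhs at j=6)

0, 1, 2, 3, 4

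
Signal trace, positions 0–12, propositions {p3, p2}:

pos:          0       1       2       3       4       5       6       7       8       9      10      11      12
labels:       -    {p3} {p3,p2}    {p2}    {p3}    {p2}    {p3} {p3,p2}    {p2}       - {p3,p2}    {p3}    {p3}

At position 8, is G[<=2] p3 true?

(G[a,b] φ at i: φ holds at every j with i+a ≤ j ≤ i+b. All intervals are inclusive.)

Check p3 at every j in [8,10]:
  j=8: false
  j=9: false
  j=10: true
Fails at j=8 → formula fails.

No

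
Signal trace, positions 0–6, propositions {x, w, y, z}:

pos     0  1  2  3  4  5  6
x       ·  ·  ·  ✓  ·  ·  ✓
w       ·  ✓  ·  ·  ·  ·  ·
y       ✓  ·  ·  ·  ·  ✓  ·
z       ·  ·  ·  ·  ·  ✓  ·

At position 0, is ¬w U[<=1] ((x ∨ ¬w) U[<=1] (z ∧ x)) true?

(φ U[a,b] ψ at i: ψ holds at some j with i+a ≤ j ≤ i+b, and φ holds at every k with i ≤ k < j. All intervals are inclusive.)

Does not hold

Need some j in [0,1] with ((x ∨ ¬w) U[<=1] (z ∧ x)), and ¬w at every k in [0,j-1].
  j=0: ((x ∨ ¬w) U[<=1] (z ∧ x)) — fails.
  j=1: ((x ∨ ¬w) U[<=1] (z ∧ x)) — fails.
No j in the window works → until fails.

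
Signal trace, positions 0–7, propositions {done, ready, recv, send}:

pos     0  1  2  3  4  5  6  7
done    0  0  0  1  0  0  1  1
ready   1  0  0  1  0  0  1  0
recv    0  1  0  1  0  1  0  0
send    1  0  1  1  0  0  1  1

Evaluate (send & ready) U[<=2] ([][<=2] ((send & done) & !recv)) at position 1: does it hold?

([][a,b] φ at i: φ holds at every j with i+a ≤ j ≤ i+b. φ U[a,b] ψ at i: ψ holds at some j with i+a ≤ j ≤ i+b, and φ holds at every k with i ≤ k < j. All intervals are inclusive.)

Does not hold

Need some j in [1,3] with [][<=2] ((send & done) & !recv), and (send & ready) at every k in [1,j-1].
  j=1: [][<=2] ((send & done) & !recv) — fails at 1.
  j=2: [][<=2] ((send & done) & !recv) — fails at 2.
  j=3: [][<=2] ((send & done) & !recv) — fails at 3.
No j in the window works → until fails.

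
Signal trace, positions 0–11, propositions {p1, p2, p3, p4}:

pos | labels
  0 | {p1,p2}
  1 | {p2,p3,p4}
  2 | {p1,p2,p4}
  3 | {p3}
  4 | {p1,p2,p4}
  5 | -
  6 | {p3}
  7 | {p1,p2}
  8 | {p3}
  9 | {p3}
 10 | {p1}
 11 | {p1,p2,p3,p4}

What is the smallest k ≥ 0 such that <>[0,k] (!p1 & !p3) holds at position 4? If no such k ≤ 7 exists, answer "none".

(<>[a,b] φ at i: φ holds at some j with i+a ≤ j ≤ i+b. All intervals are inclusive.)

Scan j = 4,5,… for (!p1 & !p3):
  j=4: fails
  j=5: holds
First hit at j=5, so smallest k = 5-4 = 1.

1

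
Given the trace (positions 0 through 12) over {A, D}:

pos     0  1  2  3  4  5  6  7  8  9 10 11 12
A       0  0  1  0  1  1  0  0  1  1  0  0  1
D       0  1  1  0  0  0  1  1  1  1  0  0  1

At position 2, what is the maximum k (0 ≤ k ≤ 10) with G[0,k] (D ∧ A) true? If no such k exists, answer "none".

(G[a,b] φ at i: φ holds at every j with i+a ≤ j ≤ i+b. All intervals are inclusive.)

0

(D ∧ A) must hold from j=2 onward; find where it first fails.
  j=2: holds
  j=3: fails
Holds on [2,2], so largest k = 0.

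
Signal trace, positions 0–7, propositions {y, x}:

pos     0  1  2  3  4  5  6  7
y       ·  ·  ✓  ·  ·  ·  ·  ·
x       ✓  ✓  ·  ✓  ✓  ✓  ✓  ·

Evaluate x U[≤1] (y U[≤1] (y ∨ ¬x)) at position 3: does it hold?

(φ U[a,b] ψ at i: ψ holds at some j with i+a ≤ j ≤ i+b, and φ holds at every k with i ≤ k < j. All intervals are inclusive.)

Does not hold

Need some j in [3,4] with (y U[≤1] (y ∨ ¬x)), and x at every k in [3,j-1].
  j=3: (y U[≤1] (y ∨ ¬x)) — fails.
  j=4: (y U[≤1] (y ∨ ¬x)) — fails.
No j in the window works → until fails.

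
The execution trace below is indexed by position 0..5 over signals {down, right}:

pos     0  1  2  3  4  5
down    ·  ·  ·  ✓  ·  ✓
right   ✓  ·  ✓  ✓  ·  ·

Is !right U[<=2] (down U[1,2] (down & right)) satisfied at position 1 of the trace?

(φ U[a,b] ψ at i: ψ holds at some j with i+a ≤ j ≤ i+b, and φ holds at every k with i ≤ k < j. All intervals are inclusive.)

Need some j in [1,3] with (down U[1,2] (down & right)), and !right at every k in [1,j-1].
  j=1: (down U[1,2] (down & right)) — fails.
  j=2: (down U[1,2] (down & right)) — fails.
  j=3: (down U[1,2] (down & right)) — fails.
No j in the window works → until fails.

No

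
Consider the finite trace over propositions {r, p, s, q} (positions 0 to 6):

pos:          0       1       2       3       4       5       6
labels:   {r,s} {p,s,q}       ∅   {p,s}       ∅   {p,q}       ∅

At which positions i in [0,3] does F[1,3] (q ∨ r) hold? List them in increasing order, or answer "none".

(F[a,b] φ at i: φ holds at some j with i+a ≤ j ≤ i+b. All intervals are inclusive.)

0, 2, 3

Evaluate at each i in [0,3]:
  i=0: ✓ (witness j=1)
  i=1: ✗ (none in [2,4])
  i=2: ✓ (witness j=5)
  i=3: ✓ (witness j=5)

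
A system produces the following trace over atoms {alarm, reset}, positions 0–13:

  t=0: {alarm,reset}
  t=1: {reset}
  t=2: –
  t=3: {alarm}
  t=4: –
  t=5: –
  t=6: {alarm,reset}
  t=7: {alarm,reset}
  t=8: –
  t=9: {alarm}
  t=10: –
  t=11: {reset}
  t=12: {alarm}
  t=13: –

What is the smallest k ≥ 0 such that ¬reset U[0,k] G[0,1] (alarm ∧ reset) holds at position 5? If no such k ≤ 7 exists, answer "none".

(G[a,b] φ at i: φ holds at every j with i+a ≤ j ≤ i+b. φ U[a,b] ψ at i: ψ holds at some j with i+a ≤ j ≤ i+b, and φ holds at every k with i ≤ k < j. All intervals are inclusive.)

1

Need earliest j ≥ 5 with G[0,1] (alarm ∧ reset), and ¬reset at every k in [5,j-1].
  j=5: rhs fails.
  j=6: rhs holds; lhs holds on [5,5]. k = 1.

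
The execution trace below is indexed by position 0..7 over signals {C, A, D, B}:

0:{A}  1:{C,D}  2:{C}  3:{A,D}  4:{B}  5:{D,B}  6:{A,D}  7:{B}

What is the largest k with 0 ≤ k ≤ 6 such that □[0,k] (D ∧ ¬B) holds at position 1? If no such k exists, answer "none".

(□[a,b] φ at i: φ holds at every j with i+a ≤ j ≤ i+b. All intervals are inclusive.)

(D ∧ ¬B) must hold from j=1 onward; find where it first fails.
  j=1: holds
  j=2: fails
Holds on [1,1], so largest k = 0.

0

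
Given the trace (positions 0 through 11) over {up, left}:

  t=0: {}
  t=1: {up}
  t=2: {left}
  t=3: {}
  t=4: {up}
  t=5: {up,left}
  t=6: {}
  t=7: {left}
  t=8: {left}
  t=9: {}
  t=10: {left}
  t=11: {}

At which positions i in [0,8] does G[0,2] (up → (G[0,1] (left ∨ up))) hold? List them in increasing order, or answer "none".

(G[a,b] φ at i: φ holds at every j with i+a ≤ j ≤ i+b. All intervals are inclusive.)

0, 1, 2, 6, 7, 8

Evaluate at each i in [0,8]:
  i=0: ✓ (all of [0,2])
  i=1: ✓ (all of [1,3])
  i=2: ✓ (all of [2,4])
  i=3: ✗ (fails at j=5)
  i=4: ✗ (fails at j=5)
  i=5: ✗ (fails at j=5)
  i=6: ✓ (all of [6,8])
  i=7: ✓ (all of [7,9])
  i=8: ✓ (all of [8,10])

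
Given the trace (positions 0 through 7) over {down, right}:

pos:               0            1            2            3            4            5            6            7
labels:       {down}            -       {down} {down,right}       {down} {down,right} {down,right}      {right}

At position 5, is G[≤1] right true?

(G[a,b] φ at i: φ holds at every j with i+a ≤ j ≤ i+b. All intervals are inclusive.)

True

Check right at every j in [5,6]:
  j=5: true
  j=6: true
All positions satisfy it → formula holds.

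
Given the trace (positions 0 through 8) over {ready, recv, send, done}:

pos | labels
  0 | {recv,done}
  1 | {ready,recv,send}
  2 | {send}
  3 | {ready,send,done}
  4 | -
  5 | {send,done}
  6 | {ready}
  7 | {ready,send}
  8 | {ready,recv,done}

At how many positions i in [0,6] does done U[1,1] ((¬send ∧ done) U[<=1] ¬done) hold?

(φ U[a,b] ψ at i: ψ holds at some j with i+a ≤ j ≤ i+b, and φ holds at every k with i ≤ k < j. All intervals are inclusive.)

Evaluate at each i in [0,6]:
  i=0: ✓ (rhs at j=1; lhs holds on [0,0])
  i=1: ✗ (lhs fails at k=1 before rhs at j=2)
  i=2: ✗ (no rhs in [3,3])
  i=3: ✓ (rhs at j=4; lhs holds on [3,3])
  i=4: ✗ (no rhs in [5,5])
  i=5: ✓ (rhs at j=6; lhs holds on [5,5])
  i=6: ✗ (lhs fails at k=6 before rhs at j=7)
Positions where it holds: {0, 3, 5} → 3.

3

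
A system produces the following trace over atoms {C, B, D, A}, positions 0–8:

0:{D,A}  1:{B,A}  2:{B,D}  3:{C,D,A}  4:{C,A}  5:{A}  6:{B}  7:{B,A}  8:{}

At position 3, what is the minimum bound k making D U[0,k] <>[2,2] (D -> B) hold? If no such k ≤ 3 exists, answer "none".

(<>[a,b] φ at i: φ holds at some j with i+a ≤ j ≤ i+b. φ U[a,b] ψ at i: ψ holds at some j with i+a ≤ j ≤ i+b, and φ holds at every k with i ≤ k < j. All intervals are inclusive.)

0

Need earliest j ≥ 3 with <>[2,2] (D -> B), and D at every k in [3,j-1].
  j=3: rhs holds (empty prefix). k = 0.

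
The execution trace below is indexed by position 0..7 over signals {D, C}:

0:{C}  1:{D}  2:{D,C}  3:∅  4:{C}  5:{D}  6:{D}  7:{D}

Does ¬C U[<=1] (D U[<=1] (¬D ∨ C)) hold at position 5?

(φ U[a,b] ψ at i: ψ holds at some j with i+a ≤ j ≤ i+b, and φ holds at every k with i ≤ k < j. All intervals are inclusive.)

Does not hold

Need some j in [5,6] with (D U[<=1] (¬D ∨ C)), and ¬C at every k in [5,j-1].
  j=5: (D U[<=1] (¬D ∨ C)) — fails.
  j=6: (D U[<=1] (¬D ∨ C)) — fails.
No j in the window works → until fails.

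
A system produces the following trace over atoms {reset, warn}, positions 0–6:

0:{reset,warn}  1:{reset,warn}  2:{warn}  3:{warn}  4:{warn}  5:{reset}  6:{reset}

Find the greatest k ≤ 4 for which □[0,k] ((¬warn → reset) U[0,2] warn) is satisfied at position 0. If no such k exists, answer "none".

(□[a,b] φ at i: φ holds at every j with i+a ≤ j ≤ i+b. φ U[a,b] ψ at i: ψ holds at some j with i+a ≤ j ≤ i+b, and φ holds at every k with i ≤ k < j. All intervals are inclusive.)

((¬warn → reset) U[0,2] warn) must hold from j=0 onward; find where it first fails.
  j=0: holds
  j=1: holds
  j=2: holds
  j=3: holds
  j=4: holds
Holds through j=4; largest k = 4.

4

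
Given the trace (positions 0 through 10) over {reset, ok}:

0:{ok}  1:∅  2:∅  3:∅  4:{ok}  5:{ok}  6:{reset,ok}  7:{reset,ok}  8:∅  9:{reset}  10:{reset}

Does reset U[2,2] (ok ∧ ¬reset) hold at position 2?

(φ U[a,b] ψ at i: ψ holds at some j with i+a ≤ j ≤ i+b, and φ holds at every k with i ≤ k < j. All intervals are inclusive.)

Need some j in [4,4] with (ok ∧ ¬reset), and reset at every k in [2,j-1].
  j=4: (ok ∧ ¬reset) holds, but reset fails at k=2 → not this j.
No j in the window works → until fails.

No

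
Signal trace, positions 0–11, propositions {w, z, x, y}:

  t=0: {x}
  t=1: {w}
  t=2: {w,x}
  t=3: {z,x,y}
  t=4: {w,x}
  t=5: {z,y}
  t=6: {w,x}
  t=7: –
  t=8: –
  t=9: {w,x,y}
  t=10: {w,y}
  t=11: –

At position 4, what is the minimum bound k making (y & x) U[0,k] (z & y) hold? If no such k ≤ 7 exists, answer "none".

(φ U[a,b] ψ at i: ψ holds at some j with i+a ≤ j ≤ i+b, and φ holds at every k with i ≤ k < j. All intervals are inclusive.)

none

Need earliest j ≥ 4 with (z & y), and (y & x) at every k in [4,j-1].
  j=4: rhs fails.
  j=5: rhs holds but lhs fails at k=4.
  j=6: rhs fails.
  j=7: rhs fails.
  j=8: rhs fails.
  j=9: rhs fails.
  j=10: rhs fails.
  j=11: rhs fails.
No witness within the range → none.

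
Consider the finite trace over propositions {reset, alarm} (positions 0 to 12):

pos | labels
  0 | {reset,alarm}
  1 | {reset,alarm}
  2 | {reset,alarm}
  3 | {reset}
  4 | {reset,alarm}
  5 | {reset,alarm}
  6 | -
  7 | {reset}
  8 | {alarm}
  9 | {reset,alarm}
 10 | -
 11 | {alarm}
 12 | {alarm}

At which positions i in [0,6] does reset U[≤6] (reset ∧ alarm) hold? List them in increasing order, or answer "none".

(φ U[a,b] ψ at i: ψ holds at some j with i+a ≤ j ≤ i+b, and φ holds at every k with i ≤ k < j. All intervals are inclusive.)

0, 1, 2, 3, 4, 5

Evaluate at each i in [0,6]:
  i=0: ✓ (rhs at j=0)
  i=1: ✓ (rhs at j=1)
  i=2: ✓ (rhs at j=2)
  i=3: ✓ (rhs at j=4; lhs holds on [3,3])
  i=4: ✓ (rhs at j=4)
  i=5: ✓ (rhs at j=5)
  i=6: ✗ (lhs fails at k=6 before rhs at j=9)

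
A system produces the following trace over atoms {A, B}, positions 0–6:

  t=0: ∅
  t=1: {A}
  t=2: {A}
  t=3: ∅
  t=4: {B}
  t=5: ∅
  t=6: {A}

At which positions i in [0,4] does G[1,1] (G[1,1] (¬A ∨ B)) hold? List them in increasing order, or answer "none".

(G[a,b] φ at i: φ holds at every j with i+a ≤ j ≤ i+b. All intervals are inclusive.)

1, 2, 3

Evaluate at each i in [0,4]:
  i=0: ✗ (fails at j=1)
  i=1: ✓ (all of [2,2])
  i=2: ✓ (all of [3,3])
  i=3: ✓ (all of [4,4])
  i=4: ✗ (fails at j=5)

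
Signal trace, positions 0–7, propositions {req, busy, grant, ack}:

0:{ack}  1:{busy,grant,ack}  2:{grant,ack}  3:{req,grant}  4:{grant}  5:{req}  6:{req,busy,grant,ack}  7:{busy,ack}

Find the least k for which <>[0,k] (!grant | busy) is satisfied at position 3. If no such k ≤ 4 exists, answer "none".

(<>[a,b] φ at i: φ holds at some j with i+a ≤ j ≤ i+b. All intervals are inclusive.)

Scan j = 3,4,… for (!grant | busy):
  j=3: fails
  j=4: fails
  j=5: holds
First hit at j=5, so smallest k = 5-3 = 2.

2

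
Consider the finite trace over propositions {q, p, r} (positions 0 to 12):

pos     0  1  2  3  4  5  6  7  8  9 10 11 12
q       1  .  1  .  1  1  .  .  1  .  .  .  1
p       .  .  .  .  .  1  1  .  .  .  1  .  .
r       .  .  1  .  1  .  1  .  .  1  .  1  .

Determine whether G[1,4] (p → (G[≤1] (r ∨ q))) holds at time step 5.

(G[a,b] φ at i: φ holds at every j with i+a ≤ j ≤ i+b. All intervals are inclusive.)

False

Check (p → (G[≤1] (r ∨ q))) at every j in [6,9]:
  j=6: antecedent true; consequent fails at 7 → ✗
  j=7: antecedent false → ✓
  j=8: antecedent false → ✓
  j=9: antecedent false → ✓
Fails at j=6 → formula fails.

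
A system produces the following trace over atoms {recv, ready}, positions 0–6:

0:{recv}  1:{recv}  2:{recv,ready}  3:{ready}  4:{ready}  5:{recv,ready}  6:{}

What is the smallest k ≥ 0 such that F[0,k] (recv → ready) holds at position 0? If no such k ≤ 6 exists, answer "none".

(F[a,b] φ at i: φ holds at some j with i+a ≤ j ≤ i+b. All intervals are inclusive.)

2

Scan j = 0,1,… for (recv → ready):
  j=0: fails
  j=1: fails
  j=2: holds
First hit at j=2, so smallest k = 2-0 = 2.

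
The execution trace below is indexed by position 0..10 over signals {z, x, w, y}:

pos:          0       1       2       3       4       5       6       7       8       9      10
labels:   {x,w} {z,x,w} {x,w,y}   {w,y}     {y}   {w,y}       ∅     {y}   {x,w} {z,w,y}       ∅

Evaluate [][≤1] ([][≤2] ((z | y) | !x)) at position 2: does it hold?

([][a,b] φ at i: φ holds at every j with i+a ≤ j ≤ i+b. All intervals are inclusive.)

Check [][≤2] ((z | y) | !x) at every j in [2,3]:
  j=2: holds on [2,4]
  j=3: holds on [3,5]
All positions satisfy it → formula holds.

True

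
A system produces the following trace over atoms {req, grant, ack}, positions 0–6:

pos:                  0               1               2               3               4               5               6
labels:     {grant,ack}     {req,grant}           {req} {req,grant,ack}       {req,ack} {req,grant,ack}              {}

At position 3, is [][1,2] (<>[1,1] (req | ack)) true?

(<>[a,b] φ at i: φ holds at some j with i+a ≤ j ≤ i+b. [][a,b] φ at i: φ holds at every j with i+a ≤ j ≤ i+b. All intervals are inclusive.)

Check <>[1,1] (req | ack) at every j in [4,5]:
  j=4: holds (witness at 5)
  j=5: fails (none in [6,6])
Fails at j=5 → formula fails.

Does not hold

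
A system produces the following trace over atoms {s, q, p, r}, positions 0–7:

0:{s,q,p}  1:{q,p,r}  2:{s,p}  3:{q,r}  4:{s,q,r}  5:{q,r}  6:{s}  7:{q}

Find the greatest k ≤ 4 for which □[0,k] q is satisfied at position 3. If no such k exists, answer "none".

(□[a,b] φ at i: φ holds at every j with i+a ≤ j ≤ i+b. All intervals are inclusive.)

2

q must hold from j=3 onward; find where it first fails.
  j=3: holds
  j=4: holds
  j=5: holds
  j=6: fails
Holds on [3,5], so largest k = 2.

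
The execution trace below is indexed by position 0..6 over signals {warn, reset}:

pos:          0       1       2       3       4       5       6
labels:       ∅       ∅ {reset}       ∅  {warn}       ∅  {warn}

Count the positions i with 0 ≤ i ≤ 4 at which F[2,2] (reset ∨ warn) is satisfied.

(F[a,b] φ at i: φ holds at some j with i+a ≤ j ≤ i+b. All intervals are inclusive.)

3

Evaluate at each i in [0,4]:
  i=0: ✓ (witness j=2)
  i=1: ✗ (none in [3,3])
  i=2: ✓ (witness j=4)
  i=3: ✗ (none in [5,5])
  i=4: ✓ (witness j=6)
Positions where it holds: {0, 2, 4} → 3.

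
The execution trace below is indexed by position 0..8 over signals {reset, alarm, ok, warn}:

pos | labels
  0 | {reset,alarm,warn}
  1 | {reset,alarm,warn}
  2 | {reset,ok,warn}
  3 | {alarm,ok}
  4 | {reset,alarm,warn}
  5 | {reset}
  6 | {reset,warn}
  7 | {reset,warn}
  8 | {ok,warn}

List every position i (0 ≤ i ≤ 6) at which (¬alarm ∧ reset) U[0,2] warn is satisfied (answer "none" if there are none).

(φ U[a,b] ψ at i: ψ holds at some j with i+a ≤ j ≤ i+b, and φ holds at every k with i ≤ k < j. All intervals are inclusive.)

Evaluate at each i in [0,6]:
  i=0: ✓ (rhs at j=0)
  i=1: ✓ (rhs at j=1)
  i=2: ✓ (rhs at j=2)
  i=3: ✗ (lhs fails at k=3 before rhs at j=4)
  i=4: ✓ (rhs at j=4)
  i=5: ✓ (rhs at j=6; lhs holds on [5,5])
  i=6: ✓ (rhs at j=6)

0, 1, 2, 4, 5, 6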